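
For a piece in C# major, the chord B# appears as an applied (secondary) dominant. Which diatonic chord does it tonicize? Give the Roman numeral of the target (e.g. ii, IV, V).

The chord is a major triad on B#.
A dominant resolves down a perfect fifth: B# → E#. In C# major, E# is scale degree 3, i.e. iii.

iii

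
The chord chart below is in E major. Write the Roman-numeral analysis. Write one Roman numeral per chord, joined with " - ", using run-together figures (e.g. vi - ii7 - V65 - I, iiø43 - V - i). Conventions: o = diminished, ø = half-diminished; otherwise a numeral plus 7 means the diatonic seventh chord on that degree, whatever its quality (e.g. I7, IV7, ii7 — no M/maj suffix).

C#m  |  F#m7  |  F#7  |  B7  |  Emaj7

vi - ii7 - V7/V - V7 - I7

C#m: root C# is the submediant; minor triad there is vi.
F#m7 has root F#, degree 2 in E major, so ii7.
F#7 is the secondary dominant of V (dominant seventh chord on F#): V7/V.
B7 has root B, degree 5 in E major, so V7.
Emaj7: major seventh chord on E = scale degree 1 → I7.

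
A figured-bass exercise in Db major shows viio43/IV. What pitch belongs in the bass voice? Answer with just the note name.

Cb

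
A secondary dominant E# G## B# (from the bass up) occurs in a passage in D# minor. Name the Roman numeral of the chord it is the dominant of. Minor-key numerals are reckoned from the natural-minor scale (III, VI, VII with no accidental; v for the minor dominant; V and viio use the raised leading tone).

V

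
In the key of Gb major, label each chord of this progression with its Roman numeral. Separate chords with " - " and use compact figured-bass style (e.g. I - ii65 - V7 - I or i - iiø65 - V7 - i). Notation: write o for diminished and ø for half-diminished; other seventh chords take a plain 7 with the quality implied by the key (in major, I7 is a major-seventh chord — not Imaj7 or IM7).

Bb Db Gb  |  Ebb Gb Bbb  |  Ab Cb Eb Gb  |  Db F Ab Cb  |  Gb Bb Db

I6 - bVI - ii7 - V7 - I

Bb-Db-Gb: root Gb is the tonic; major triad there is I6.
Ebb-Gb-Bbb: major triad on Ebb — chromatic; bVI (borrowed from the parallel minor).
Ab-Cb-Eb-Gb: root Ab is the supertonic; minor seventh chord there is ii7.
Db-F-Ab-Cb: dominant seventh chord on Db = scale degree 5 → V7.
Gb-Bb-Db has root Gb, degree 1 in Gb major, so I.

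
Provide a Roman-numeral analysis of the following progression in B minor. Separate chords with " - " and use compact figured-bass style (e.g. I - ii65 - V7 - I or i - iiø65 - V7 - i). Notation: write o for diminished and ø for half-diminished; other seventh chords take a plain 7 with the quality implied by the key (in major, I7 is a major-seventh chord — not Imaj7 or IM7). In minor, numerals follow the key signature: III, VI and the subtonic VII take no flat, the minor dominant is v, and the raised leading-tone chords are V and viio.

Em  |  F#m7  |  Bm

Em has root E, degree 4 in B minor, so iv.
F#m7: root F# is the dominant; minor seventh chord there is v7.
Bm: minor triad on B = scale degree 1 → i.

iv - v7 - i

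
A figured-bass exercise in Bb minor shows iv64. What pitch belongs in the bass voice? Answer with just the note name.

Bb

iv in Bb minor has root Eb; the chord is Eb-Gb-Bb.
The figure 64 means second inversion — the fifth is in the bass.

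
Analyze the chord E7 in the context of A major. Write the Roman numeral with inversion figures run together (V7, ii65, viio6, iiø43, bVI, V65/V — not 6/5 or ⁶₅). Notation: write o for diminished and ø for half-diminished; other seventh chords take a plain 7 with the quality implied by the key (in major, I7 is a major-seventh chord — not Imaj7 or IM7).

The pitches E-G#-B-D form a dominant seventh chord rooted on E.
In A major, E is the dominant; the diatonic dominant seventh chord there is V7.

V7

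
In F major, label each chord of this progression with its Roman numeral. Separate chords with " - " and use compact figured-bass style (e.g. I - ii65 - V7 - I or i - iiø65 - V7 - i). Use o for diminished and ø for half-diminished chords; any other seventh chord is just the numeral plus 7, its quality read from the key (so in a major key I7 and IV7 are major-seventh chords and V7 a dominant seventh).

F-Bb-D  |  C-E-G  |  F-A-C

IV64 - V - I

F-Bb-D has root Bb, degree 4 in F major, so IV64.
C-E-G: root C is the dominant; major triad there is V.
F-A-C: major triad on F = scale degree 1 → I.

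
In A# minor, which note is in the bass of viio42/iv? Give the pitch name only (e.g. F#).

B

The applied chord viio42/iv is rooted on C##: C##-E#-G#-B.
The figure 42 means third inversion — the seventh is in the bass.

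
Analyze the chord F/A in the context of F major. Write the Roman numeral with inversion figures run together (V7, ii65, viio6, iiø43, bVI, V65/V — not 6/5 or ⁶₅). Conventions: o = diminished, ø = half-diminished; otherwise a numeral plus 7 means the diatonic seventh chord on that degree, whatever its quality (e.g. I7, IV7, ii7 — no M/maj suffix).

I6

The pitches F-A-C form a major triad rooted on F.
F is scale degree 1 in F major, and a major triad on that degree is written I.
With A in the bass the chord is in first inversion, so the figured bass is 6.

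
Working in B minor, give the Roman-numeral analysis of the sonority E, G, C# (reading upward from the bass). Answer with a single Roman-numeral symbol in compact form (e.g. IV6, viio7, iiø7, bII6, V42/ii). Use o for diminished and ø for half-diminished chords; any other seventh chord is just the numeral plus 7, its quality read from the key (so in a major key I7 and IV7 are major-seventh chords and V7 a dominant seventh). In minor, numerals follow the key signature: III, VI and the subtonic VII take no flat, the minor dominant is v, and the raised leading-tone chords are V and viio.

iio6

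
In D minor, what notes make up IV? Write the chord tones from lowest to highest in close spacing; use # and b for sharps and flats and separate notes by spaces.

G B D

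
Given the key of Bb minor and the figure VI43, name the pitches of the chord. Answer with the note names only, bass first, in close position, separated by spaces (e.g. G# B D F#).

Db F Gb Bb

In Bb minor, the submediant is Gb, and the diatonic chord built there is a major seventh chord.
Stacking thirds from Gb gives Gb-Bb-Db-F.
The figured bass 43 indicates second inversion, placing the fifth (Db) in the bass: Db-F-Gb-Bb.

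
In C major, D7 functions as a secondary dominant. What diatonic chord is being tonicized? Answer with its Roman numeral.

V

The chord is a dominant seventh chord on D.
A dominant resolves down a perfect fifth: D → G. In C major, G is scale degree 5, i.e. V.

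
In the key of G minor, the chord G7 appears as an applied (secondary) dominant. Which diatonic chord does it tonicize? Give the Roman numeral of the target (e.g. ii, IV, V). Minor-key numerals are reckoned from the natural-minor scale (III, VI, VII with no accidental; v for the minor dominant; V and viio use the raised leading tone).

iv

The chord is a dominant seventh chord on G.
A dominant resolves down a perfect fifth: G → C. In G minor, C is scale degree 4, i.e. iv.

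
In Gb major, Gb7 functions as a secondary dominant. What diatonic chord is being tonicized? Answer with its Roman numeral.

IV

The chord is a dominant seventh chord on Gb.
A dominant resolves down a perfect fifth: Gb → Cb. In Gb major, Cb is scale degree 4, i.e. IV.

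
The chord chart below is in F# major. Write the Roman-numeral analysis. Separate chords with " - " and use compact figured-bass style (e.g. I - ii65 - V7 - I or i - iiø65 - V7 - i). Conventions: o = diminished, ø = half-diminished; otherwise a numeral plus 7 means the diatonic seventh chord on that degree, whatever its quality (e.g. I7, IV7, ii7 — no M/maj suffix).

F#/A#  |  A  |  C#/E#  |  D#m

I6 - bIII - V6 - vi

F#/A# has root F#, degree 1 in F# major, so I6.
A: major triad on A — chromatic; bIII (borrowed from the parallel minor).
C#/E#: root C# is the dominant; major triad there is V6.
D#m: root D# is the submediant; minor triad there is vi.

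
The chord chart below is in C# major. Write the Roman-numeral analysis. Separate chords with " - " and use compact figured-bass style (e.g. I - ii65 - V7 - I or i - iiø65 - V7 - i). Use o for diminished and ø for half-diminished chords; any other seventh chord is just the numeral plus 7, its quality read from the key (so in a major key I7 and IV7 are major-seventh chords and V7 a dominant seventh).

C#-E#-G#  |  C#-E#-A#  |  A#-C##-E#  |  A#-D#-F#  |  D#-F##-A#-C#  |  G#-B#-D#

I - vi6 - V/ii - ii64 - V7/V - V

C#-E#-G#: major triad on C# = scale degree 1 → I.
C#-E#-A#: root A# is the submediant; minor triad there is vi6.
A#-C##-E# is the secondary dominant of ii (major triad on A#): V/ii.
A#-D#-F#: root D# is the supertonic; minor triad there is ii64.
D#-F##-A#-C#: chromatic; D# is V of V, so V7/V.
G#-B#-D#: major triad on G# = scale degree 5 → V.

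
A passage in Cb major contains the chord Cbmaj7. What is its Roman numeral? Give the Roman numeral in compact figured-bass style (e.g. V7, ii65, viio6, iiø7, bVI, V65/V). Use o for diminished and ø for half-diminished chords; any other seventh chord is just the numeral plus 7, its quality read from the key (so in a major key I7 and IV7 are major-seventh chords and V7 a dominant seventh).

I7

Stacked in thirds the chord is Cb-Eb-Gb-Bb: a major seventh chord on Cb.
In Cb major, Cb is the tonic; the diatonic major seventh chord there is I7.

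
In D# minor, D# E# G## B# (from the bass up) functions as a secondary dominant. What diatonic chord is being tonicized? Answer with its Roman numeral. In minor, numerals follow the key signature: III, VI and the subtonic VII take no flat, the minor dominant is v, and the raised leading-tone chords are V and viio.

V

The chord is a dominant seventh chord on E#.
A dominant resolves down a perfect fifth: E# → A#. In D# minor, A# is scale degree 5, i.e. V.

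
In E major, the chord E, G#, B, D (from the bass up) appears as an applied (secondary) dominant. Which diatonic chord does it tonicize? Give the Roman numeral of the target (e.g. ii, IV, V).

The chord is a dominant seventh chord on E.
A dominant resolves down a perfect fifth: E → A. In E major, A is scale degree 4, i.e. IV.

IV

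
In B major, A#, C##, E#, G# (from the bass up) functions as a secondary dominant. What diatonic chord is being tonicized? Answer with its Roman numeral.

The chord is a dominant seventh chord on A#.
A dominant resolves down a perfect fifth: A# → D#. In B major, D# is scale degree 3, i.e. iii.

iii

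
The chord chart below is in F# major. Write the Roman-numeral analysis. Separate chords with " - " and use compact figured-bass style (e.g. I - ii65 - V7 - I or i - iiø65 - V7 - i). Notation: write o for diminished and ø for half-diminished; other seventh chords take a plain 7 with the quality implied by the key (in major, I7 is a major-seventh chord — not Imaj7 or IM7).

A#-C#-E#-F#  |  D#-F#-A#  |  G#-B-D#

A#-C#-E#-F# has root F#, degree 1 in F# major, so I65.
D#-F#-A#: root D# is the submediant; minor triad there is vi.
G#-B-D# has root G#, degree 2 in F# major, so ii.

I65 - vi - ii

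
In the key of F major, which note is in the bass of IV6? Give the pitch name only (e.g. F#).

IV in F major has root Bb; the chord is Bb-D-F.
The figure 6 means first inversion — the third is in the bass.

D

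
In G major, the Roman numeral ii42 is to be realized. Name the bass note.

G

ii in G major has root A; the chord is A-C-E-G.
The figure 42 means third inversion — the seventh is in the bass.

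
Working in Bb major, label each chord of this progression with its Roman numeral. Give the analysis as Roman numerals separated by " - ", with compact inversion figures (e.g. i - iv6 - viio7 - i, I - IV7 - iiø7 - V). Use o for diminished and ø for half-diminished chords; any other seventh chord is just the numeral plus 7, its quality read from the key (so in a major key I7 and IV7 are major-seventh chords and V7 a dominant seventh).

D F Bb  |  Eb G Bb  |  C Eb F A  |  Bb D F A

I6 - IV - V43 - I7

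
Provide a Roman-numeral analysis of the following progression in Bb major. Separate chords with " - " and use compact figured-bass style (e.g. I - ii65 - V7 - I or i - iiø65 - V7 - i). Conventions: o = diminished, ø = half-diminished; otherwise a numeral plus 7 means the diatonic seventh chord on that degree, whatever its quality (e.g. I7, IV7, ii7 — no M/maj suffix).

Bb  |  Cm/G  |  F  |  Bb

Bb: major triad on Bb = scale degree 1 → I.
Cm/G: root C is the supertonic; minor triad there is ii64.
F has root F, degree 5 in Bb major, so V.
Bb: major triad on Bb = scale degree 1 → I.

I - ii64 - V - I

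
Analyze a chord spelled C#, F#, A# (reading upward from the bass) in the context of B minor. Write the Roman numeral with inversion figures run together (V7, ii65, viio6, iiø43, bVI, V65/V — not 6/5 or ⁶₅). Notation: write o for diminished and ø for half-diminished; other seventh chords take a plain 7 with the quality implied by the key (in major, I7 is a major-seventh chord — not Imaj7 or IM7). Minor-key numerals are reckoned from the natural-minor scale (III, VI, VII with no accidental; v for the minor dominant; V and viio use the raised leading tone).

V64

Stacked in thirds the chord is F#-A#-C#: a major triad on F#.
In B minor, F# is the dominant; the diatonic major triad there is V.
With C# in the bass the chord is in second inversion, so the figured bass is 64.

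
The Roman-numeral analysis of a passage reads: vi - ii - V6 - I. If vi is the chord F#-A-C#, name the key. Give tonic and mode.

A major

The chord F#m is a minor triad rooted on F#; its label is vi.
vi on F# implies F# is the submediant; that puts the tonic at A, and the lowercase numeral fits major mode.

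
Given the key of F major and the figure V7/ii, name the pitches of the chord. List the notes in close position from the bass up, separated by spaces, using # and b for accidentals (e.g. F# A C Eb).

V7/ii is a secondary dominant — the dominant seventh of ii. ii in F major is G, so the applied chord's root is D, a perfect fifth above.
Building a dominant seventh chord on D gives D-F#-A-C.

D F# A C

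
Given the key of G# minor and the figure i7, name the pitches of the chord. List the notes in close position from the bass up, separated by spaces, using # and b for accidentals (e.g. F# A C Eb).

In G# minor, scale degree 1 is G#, and the diatonic chord built there is a minor seventh chord.
Stacking thirds from G# gives G#-B-D#-F#.

G# B D# F#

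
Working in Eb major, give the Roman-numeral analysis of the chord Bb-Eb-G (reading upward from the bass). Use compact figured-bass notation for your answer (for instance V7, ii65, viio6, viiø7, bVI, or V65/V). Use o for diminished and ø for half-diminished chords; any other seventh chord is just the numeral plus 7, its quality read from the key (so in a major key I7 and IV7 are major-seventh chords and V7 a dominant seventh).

I64

The pitches Eb-G-Bb form a major triad rooted on Eb.
Eb is scale degree 1 in Eb major, and a major triad on that degree is written I.
With Bb in the bass the chord is in second inversion, so the figured bass is 64.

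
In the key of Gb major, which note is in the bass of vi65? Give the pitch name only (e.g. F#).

vi in Gb major has root Eb; the chord is Eb-Gb-Bb-Db.
The figure 65 means first inversion — the third is in the bass.

Gb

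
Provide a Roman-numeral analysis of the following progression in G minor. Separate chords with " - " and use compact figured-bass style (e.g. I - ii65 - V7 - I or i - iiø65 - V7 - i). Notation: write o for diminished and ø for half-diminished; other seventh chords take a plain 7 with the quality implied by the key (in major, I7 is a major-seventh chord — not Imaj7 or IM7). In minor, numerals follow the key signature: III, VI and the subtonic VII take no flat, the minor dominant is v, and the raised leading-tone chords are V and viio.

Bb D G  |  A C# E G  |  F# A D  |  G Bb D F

i6 - V7/V - V6 - i7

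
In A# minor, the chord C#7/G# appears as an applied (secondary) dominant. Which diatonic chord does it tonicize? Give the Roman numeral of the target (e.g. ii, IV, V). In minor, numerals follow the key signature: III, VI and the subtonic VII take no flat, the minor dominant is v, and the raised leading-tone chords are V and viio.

The chord is a dominant seventh chord on C#.
A dominant resolves down a perfect fifth: C# → F#. In A# minor, F# is scale degree 6, i.e. VI.

VI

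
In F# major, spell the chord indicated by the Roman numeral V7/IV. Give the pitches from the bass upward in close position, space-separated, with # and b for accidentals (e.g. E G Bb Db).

F# A# C# E

V7/IV is a secondary dominant — the dominant seventh of IV. IV in F# major is B, so the applied chord's root is F#, a perfect fifth above.
Building a dominant seventh chord on F# gives F#-A#-C#-E.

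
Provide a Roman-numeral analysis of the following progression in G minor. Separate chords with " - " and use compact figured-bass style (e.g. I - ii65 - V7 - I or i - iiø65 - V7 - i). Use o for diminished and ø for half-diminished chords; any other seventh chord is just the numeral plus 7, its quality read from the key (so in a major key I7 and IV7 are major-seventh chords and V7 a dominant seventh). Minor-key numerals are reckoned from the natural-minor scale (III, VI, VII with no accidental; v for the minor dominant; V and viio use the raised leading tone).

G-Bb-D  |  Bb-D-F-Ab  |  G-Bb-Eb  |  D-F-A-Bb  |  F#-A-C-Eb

G-Bb-D: root G is the tonic; minor triad there is i.
Bb-D-F-Ab is the secondary dominant of VI (dominant seventh chord on Bb): V7/VI.
G-Bb-Eb: major triad on Eb = scale degree 6 → VI6.
D-F-A-Bb has root Bb, degree 3 in G minor, so III65.
F#-A-C-Eb has root F#, degree 7 in G minor, so viio7.

i - V7/VI - VI6 - III65 - viio7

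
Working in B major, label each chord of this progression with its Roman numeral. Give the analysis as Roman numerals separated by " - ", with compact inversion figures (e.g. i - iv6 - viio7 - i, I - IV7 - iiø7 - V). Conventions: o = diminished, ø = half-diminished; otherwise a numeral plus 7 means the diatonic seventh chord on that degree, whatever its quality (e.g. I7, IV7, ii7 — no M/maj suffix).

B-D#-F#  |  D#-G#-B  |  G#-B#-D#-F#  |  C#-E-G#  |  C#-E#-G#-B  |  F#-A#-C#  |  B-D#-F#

B-D#-F#: root B is the tonic; major triad there is I.
D#-G#-B has root G#, degree 6 in B major, so vi64.
G#-B#-D#-F# is the secondary dominant of ii (dominant seventh chord on G#): V7/ii.
C#-E-G#: root C# is the supertonic; minor triad there is ii.
C#-E#-G#-B: a dominant seventh chord on C#, the applied dominant of V → V7/V.
F#-A#-C#: root F# is the dominant; major triad there is V.
B-D#-F# has root B, degree 1 in B major, so I.

I - vi64 - V7/ii - ii - V7/V - V - I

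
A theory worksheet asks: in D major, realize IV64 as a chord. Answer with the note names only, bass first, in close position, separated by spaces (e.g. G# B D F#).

D G B

The numeral's case and figure indicate a major triad. In D major its root, scale degree 4, is G.
That chord is spelled G-B-D.
With the 64 figure the chord is in second inversion; from the bass D upward in close position it reads D-G-B.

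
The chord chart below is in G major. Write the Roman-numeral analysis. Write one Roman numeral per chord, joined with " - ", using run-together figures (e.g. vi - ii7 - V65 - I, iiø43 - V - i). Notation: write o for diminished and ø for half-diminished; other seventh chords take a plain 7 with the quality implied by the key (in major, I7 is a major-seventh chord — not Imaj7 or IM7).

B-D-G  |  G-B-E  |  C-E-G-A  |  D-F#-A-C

I6 - vi6 - ii65 - V7

B-D-G has root G, degree 1 in G major, so I6.
G-B-E has root E, degree 6 in G major, so vi6.
C-E-G-A: minor seventh chord on A = scale degree 2 → ii65.
D-F#-A-C has root D, degree 5 in G major, so V7.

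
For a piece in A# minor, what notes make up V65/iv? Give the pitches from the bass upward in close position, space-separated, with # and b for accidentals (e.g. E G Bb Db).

V65/iv is a secondary dominant — the dominant seventh of iv. iv in A# minor is D#, so the applied chord's root is A#, a perfect fifth above.
Building a dominant seventh chord on A# gives A#-C##-E#-G#.
The figured bass 65 indicates first inversion, placing the third (C##) in the bass: C##-E#-G#-A#.

C## E# G# A#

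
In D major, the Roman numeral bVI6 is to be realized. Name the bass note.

bVI in D major has root Bb; the chord is Bb-D-F.
The figure 6 means first inversion — the third is in the bass.

D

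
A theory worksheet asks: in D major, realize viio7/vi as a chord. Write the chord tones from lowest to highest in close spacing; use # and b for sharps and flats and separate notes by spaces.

A# C# E G

viio7/vi is a secondary leading-tone chord. The target vi is B in D major; the applied chord is rooted a semitone below, on A#.
Building a fully diminished seventh chord on A# gives A#-C#-E-G.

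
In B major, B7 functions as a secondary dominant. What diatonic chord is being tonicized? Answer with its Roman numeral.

IV

The chord is a dominant seventh chord on B.
A dominant resolves down a perfect fifth: B → E. In B major, E is scale degree 4, i.e. IV.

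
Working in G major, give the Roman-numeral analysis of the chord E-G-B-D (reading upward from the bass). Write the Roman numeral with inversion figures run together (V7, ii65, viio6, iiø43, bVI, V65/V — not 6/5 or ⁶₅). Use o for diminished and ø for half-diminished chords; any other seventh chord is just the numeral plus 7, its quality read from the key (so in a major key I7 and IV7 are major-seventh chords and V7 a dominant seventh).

Stacked in thirds the chord is E-G-B-D: a minor seventh chord on E.
E is scale degree 6 in G major, and a minor seventh chord on that degree is written vi7.

vi7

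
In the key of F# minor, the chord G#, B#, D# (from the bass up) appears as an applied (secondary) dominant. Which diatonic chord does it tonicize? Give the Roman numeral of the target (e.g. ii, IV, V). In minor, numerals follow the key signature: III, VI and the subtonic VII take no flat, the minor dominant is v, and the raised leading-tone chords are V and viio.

The chord is a major triad on G#.
A dominant resolves down a perfect fifth: G# → C#. In F# minor, C# is scale degree 5, i.e. V.

V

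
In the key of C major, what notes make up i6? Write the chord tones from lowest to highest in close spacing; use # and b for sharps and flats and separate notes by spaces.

i6 is the minor tonic, borrowed from the parallel minor. In C major that root is C.
So the chord is C-Eb-G.
The figured bass 6 indicates first inversion, placing the third (Eb) in the bass: Eb-G-C.

Eb G C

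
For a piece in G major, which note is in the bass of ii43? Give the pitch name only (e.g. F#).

E

ii in G major has root A; the chord is A-C-E-G.
The figure 43 means second inversion — the fifth is in the bass.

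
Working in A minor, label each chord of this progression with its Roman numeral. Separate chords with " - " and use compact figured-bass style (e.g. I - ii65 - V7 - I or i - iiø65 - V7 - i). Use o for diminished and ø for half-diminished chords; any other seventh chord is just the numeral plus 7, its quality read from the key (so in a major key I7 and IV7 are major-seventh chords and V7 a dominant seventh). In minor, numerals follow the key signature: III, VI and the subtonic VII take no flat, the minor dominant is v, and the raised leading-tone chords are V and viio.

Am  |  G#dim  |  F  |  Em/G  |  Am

Am: root A is the tonic; minor triad there is i.
G#dim has root G#, degree 7 in A minor, so viio.
F has root F, degree 6 in A minor, so VI.
Em/G: root E is the dominant; minor triad there is v6.
Am: root A is the tonic; minor triad there is i.

i - viio - VI - v6 - i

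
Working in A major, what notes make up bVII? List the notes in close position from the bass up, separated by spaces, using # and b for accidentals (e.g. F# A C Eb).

Scale degree 7 in A major is G#; lowering it a half step gives G. bVII is a major triad on the lowered seventh degree (the subtonic), borrowed from the parallel minor.
So the chord is G-B-D.

G B D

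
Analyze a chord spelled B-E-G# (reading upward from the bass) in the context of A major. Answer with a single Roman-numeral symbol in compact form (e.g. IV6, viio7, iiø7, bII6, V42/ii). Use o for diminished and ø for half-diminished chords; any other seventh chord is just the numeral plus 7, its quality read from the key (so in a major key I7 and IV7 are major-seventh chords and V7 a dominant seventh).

V64

Stacked in thirds the chord is E-G#-B: a major triad on E.
In A major, E is the dominant; the diatonic major triad there is V.
With B in the bass the chord is in second inversion, so the figured bass is 64.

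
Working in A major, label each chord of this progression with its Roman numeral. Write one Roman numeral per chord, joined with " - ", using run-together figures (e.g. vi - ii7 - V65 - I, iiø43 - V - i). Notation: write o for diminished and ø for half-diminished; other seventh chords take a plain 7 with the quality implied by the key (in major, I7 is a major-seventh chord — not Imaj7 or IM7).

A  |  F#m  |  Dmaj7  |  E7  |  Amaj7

A has root A, degree 1 in A major, so I.
F#m: root F# is the submediant; minor triad there is vi.
Dmaj7 has root D, degree 4 in A major, so IV7.
E7: root E is the dominant; dominant seventh chord there is V7.
Amaj7: root A is the tonic; major seventh chord there is I7.

I - vi - IV7 - V7 - I7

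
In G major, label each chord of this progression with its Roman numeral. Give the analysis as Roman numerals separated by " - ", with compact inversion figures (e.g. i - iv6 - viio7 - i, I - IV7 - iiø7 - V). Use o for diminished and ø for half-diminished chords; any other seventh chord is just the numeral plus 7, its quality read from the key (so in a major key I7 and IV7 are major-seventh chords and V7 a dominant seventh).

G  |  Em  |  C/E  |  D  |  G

G: root G is the tonic; major triad there is I.
Em: minor triad on E = scale degree 6 → vi.
C/E: major triad on C = scale degree 4 → IV6.
D has root D, degree 5 in G major, so V.
G: major triad on G = scale degree 1 → I.

I - vi - IV6 - V - I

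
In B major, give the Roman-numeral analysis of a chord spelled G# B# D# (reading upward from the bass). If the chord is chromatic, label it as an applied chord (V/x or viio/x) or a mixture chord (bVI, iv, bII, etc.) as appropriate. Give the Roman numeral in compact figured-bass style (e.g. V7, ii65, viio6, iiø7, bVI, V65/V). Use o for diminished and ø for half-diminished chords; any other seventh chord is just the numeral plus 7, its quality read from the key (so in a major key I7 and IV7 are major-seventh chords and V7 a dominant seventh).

V/ii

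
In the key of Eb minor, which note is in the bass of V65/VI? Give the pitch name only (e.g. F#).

Bb

The applied chord V65/VI is rooted on Gb: Gb-Bb-Db-Fb.
The figure 65 means first inversion — the third is in the bass.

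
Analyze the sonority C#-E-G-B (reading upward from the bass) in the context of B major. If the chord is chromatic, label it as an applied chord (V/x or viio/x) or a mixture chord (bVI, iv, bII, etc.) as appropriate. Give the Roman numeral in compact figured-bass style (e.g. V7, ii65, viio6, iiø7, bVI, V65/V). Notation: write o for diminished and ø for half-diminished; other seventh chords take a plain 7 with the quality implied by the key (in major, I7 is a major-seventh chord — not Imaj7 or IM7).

iiø7

The pitches C#-E-G-B form a half-diminished seventh chord rooted on C#.
C# is the second degree of B major. This is the half-diminished supertonic seventh, borrowed from the parallel minor.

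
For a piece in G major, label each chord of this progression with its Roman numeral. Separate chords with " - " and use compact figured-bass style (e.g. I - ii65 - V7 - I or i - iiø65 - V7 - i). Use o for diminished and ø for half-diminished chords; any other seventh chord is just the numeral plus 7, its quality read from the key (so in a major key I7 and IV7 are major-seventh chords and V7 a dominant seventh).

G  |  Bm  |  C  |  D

I - iii - IV - V

G: major triad on G = scale degree 1 → I.
Bm has root B, degree 3 in G major, so iii.
C has root C, degree 4 in G major, so IV.
D: major triad on D = scale degree 5 → V.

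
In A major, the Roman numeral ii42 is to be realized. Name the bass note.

A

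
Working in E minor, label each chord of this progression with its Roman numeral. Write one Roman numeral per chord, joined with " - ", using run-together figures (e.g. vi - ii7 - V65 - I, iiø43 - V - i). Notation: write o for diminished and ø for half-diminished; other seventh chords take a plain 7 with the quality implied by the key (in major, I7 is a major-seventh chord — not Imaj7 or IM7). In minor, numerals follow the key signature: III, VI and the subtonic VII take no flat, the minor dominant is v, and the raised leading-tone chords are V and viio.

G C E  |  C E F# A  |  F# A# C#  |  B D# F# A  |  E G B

VI64 - iiø43 - V/V - V7 - i

G-C-E: root C is the submediant; major triad there is VI64.
C-E-F#-A has root F#, degree 2 in E minor, so iiø43.
F#-A#-C# is the secondary dominant of V (major triad on F#): V/V.
B-D#-F#-A has root B, degree 5 in E minor, so V7.
E-G-B has root E, degree 1 in E minor, so i.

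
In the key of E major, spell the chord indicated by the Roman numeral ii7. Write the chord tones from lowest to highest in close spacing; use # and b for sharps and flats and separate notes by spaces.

In E major, scale degree 2 is F#, and the diatonic chord built there is a minor seventh chord.
Stacking thirds from F# gives F#-A-C#-E.

F# A C# E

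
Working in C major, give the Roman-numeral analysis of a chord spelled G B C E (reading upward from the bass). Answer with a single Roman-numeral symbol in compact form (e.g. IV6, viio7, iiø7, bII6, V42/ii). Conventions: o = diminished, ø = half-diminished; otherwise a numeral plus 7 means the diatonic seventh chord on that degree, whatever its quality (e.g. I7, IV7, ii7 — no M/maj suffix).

The pitches C-E-G-B form a major seventh chord rooted on C.
C is scale degree 1 in C major, and a major seventh chord on that degree is written I7.
With G in the bass the chord is in second inversion, so the figured bass is 43.

I43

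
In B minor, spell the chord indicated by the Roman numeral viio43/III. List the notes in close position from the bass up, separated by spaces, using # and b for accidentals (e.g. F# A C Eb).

G Bb C# E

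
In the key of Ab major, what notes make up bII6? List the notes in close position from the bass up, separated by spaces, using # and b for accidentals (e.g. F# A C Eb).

Db Fb Bbb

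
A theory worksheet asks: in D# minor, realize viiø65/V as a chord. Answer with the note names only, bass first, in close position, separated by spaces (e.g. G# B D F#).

viiø65/V is a secondary leading-tone chord. The target V is A# in D# minor; the applied chord is rooted a semitone below, on G##.
Building a half-diminished seventh chord on G## gives G##-B#-D#-F##.
With the 65 figure the chord is in first inversion; from the bass B# upward in close position it reads B#-D#-F##-G##.

B# D# F## G##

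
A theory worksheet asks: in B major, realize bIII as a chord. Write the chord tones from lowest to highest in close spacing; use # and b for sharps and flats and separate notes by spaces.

Scale degree 3 in B major is D#; lowering it a half step gives D. bIII is a major triad on the lowered third degree, borrowed from the parallel minor.
So the chord is D-F#-A, a major triad.

D F# A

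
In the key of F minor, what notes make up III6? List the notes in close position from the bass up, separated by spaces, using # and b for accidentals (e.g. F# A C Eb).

C Eb Ab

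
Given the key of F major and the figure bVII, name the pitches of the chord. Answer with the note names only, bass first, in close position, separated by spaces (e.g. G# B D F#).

Eb G Bb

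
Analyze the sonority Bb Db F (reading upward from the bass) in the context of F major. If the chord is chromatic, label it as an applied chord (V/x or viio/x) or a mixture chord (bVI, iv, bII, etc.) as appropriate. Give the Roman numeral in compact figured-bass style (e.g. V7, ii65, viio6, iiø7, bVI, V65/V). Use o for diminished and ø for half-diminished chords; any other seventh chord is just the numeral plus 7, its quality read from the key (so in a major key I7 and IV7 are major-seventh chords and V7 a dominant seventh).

iv

The pitches Bb-Db-F form a minor triad rooted on Bb.
Bb is the fourth degree of F major. This is the minor subdominant, borrowed from the parallel minor.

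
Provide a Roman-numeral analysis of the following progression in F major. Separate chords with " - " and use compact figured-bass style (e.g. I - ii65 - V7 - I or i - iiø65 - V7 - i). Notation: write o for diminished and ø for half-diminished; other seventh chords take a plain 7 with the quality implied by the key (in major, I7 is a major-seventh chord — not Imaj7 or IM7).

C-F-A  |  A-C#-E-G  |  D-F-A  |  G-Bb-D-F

I64 - V7/vi - vi - ii7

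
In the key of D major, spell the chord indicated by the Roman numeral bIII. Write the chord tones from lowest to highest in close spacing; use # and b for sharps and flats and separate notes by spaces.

Scale degree 3 in D major is F#; lowering it a half step gives F. bIII is a major triad on the lowered third degree, borrowed from the parallel minor.
So the chord is F-A-C.

F A C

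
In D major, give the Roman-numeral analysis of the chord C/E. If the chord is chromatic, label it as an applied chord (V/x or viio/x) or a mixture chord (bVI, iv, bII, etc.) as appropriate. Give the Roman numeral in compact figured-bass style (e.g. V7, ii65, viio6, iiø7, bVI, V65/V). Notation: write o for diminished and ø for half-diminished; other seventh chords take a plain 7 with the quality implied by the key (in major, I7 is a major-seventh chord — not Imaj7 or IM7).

bVII6

The pitches C-E-G form a major triad rooted on C.
C is the lowered seventh degree of D major (diatonic 7 would be C#). This is a major triad on the lowered seventh degree (the subtonic), borrowed from the parallel minor.
With E in the bass the chord is in first inversion, so the figured bass is 6.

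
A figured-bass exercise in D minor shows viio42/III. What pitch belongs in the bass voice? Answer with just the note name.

Db

The applied chord viio42/III is rooted on E: E-G-Bb-Db.
The figure 42 means third inversion — the seventh is in the bass.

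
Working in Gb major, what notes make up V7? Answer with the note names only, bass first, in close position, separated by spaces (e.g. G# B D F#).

The numeral's case and figure indicate a dominant seventh chord. In Gb major its root, scale degree 5, is Db.
That chord is spelled Db-F-Ab-Cb.

Db F Ab Cb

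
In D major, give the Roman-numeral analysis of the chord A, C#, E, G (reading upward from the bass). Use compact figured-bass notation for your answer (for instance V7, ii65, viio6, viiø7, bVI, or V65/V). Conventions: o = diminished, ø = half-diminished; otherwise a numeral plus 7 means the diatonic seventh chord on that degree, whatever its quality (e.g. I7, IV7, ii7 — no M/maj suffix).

Stacked in thirds the chord is A-C#-E-G: a dominant seventh chord on A.
In D major, A is the dominant; the diatonic dominant seventh chord there is V7.

V7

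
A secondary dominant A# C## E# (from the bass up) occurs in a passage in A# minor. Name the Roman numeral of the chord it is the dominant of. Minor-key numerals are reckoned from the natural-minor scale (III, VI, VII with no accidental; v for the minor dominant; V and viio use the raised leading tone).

iv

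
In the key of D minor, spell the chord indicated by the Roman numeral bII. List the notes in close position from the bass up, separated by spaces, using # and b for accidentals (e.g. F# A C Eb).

Eb G Bb

Scale degree 2 in D minor is E; lowering it a half step gives Eb. bII is the Neapolitan chord — a major triad on the lowered second degree.
So the chord is Eb-G-Bb.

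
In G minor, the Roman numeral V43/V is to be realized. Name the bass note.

E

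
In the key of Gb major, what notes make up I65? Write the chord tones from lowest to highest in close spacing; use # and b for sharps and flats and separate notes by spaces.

Bb Db F Gb

The numeral's case and figure indicate a major seventh chord. In Gb major its root, the first degree, is Gb.
That chord is spelled Gb-Bb-Db-F.
The figured bass 65 indicates first inversion, placing the third (Bb) in the bass: Bb-Db-F-Gb.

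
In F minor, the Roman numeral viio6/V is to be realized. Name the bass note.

D

The applied chord viio6/V is rooted on B: B-D-F.
The figure 6 means first inversion — the third is in the bass.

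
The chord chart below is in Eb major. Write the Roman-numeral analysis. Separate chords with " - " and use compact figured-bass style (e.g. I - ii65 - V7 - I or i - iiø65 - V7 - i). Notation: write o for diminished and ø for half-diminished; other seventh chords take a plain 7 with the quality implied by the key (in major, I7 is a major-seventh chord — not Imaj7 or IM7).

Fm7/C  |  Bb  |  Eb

Fm7/C: minor seventh chord on F = scale degree 2 → ii43.
Bb: root Bb is the dominant; major triad there is V.
Eb has root Eb, degree 1 in Eb major, so I.

ii43 - V - I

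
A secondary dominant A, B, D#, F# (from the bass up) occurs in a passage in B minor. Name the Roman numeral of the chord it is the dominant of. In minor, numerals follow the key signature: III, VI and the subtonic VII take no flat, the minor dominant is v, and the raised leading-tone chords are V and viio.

iv

The chord is a dominant seventh chord on B.
A dominant resolves down a perfect fifth: B → E. In B minor, E is scale degree 4, i.e. iv.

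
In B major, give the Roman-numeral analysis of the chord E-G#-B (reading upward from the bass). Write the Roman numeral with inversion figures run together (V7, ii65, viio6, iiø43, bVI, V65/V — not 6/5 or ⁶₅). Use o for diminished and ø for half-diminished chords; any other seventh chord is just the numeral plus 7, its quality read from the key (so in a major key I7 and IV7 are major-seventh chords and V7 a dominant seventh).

IV

The pitches E-G#-B form a major triad rooted on E.
In B major, E is the subdominant; the diatonic major triad there is IV.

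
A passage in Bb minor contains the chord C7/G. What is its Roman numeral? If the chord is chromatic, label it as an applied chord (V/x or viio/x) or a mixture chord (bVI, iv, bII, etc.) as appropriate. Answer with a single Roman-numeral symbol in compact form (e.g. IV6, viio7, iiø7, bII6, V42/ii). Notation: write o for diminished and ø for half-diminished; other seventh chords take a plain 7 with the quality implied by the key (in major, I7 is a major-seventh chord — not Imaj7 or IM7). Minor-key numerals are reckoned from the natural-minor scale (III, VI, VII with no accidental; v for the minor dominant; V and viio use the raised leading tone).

V43/V

The pitches C-E-G-Bb form a dominant seventh chord rooted on C.
C is not a diatonic chord root with this quality in Bb minor, but it lies a perfect fifth above F (V), so the chord functions as an applied dominant of V.
With G in the bass the chord is in second inversion, so the figured bass is 43.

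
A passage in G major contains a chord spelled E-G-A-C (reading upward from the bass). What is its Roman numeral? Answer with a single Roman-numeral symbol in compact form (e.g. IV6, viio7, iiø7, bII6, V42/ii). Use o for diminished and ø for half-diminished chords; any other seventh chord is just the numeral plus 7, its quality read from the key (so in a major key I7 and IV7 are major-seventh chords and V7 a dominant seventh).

ii43

The pitches A-C-E-G form a minor seventh chord rooted on A.
A is scale degree 2 in G major, and a minor seventh chord on that degree is written ii7.
With E in the bass the chord is in second inversion, so the figured bass is 43.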